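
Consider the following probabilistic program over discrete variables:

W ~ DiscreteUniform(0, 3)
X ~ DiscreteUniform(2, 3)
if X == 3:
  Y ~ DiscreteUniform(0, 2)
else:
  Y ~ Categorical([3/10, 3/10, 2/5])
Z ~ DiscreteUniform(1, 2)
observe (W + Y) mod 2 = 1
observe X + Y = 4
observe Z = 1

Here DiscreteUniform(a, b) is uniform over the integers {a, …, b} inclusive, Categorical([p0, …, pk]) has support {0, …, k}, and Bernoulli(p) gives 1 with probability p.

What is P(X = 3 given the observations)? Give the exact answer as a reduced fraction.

P(X = 3 | obs) = 5/11

Enumerate traces; 4 have nonzero weight after conditioning:
  (W=0, X=3, Y=1, Z=1) weight 1/48
  (W=1, X=2, Y=2, Z=1) weight 1/40
  (W=2, X=3, Y=1, Z=1) weight 1/48
  (W=3, X=2, Y=2, Z=1) weight 1/40
Group by X:
  weight(X=2) = 1/20
  weight(X=3) = 1/24
Total weight = 1/20 + 1/24 = 11/120
P(X=2 | obs) = 1/20 / 11/120 = 6/11
P(X=3 | obs) = 1/24 / 11/120 = 5/11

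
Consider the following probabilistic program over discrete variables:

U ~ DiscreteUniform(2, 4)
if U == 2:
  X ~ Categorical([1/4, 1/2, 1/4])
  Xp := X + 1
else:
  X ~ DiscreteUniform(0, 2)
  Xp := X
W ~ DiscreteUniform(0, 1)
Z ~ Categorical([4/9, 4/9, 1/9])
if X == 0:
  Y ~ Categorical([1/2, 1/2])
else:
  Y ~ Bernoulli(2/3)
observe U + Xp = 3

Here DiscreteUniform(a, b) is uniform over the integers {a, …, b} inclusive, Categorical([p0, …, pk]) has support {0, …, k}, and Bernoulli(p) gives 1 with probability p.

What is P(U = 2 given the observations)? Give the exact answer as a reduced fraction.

Enumerate traces; 24 have nonzero weight after conditioning:
  (U=2, X=0, W=0, Z=0, Y=0) weight 1/108
  (U=2, X=0, W=0, Z=0, Y=1) weight 1/108
  (U=2, X=0, W=0, Z=1, Y=0) weight 1/108
  (U=2, X=0, W=0, Z=1, Y=1) weight 1/108
  (U=2, X=0, W=0, Z=2, Y=0) weight 1/432
  (U=2, X=0, W=0, Z=2, Y=1) weight 1/432
  (U=2, X=0, W=1, Z=0, Y=0) weight 1/108
  (U=2, X=0, W=1, Z=0, Y=1) weight 1/108
  (U=3, X=0, W=0, Z=0, Y=0) weight 1/81
  … 15 more
Group by U:
  weight(U=2) = 1/12
  weight(U=3) = 1/9
Total weight = 1/12 + 1/9 = 7/36
P(U=2 | obs) = 1/12 / 7/36 = 3/7
P(U=3 | obs) = 1/9 / 7/36 = 4/7

P(U = 2 | obs) = 3/7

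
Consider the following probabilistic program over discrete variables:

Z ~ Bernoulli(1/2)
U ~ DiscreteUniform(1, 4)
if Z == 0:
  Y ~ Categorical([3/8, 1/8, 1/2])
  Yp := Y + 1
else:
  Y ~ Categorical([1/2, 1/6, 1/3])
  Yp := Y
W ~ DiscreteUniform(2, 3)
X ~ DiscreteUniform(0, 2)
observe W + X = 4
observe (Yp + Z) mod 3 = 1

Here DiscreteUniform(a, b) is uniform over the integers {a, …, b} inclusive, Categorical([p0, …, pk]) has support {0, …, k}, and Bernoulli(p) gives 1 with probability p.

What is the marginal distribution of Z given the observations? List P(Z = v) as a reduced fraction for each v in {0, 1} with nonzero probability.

Enumerate traces; 16 have nonzero weight after conditioning:
  (Z=0, U=1, Y=0, W=2, X=2) weight 1/128
  (Z=0, U=1, Y=0, W=3, X=1) weight 1/128
  (Z=0, U=2, Y=0, W=2, X=2) weight 1/128
  (Z=0, U=2, Y=0, W=3, X=1) weight 1/128
  (Z=0, U=3, Y=0, W=2, X=2) weight 1/128
  (Z=0, U=3, Y=0, W=3, X=1) weight 1/128
  (Z=0, U=4, Y=0, W=2, X=2) weight 1/128
  (Z=0, U=4, Y=0, W=3, X=1) weight 1/128
  (Z=1, U=1, Y=0, W=2, X=2) weight 1/96
  … 7 more
Group by Z:
  weight(Z=0) = 1/16
  weight(Z=1) = 1/12
Total weight = 1/16 + 1/12 = 7/48
P(Z=0 | obs) = 1/16 / 7/48 = 3/7
P(Z=1 | obs) = 1/12 / 7/48 = 4/7

P(Z=0) = 3/7, P(Z=1) = 4/7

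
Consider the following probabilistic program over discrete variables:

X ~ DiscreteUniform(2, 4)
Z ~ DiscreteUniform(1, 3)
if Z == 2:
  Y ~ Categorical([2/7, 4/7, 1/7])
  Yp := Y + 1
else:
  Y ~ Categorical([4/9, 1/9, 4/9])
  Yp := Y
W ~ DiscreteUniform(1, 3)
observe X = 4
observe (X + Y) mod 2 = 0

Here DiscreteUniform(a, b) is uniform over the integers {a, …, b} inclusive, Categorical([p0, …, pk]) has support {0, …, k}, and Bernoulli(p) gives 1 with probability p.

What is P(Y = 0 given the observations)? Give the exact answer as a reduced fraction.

Enumerate traces; 18 have nonzero weight after conditioning:
  (X=4, Z=1, Y=0, W=1) weight 4/243
  (X=4, Z=1, Y=0, W=2) weight 4/243
  (X=4, Z=1, Y=0, W=3) weight 4/243
  (X=4, Z=1, Y=2, W=1) weight 4/243
  (X=4, Z=1, Y=2, W=2) weight 4/243
  (X=4, Z=1, Y=2, W=3) weight 4/243
  (X=4, Z=2, Y=0, W=1) weight 2/189
  (X=4, Z=2, Y=0, W=2) weight 2/189
  … 10 more
Group by Y:
  weight(Y=0) = 74/567
  weight(Y=2) = 65/567
Total weight = 74/567 + 65/567 = 139/567
P(Y=0 | obs) = 74/567 / 139/567 = 74/139
P(Y=2 | obs) = 65/567 / 139/567 = 65/139

P(Y = 0 | obs) = 74/139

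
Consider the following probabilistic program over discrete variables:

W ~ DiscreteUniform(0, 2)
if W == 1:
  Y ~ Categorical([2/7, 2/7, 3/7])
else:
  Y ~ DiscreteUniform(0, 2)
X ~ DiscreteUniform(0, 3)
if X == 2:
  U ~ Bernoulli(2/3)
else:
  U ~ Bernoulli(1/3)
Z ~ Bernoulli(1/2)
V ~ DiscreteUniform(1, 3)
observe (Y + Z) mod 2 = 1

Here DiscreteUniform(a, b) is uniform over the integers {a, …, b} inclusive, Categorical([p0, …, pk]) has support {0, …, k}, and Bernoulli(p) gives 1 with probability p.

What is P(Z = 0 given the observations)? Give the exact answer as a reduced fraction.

P(Z = 0 | obs) = 20/63

Enumerate traces; 216 have nonzero weight after conditioning:
  (W=0, Y=0, X=0, U=0, Z=1, V=1) weight 1/324
  (W=0, Y=0, X=0, U=0, Z=1, V=2) weight 1/324
  (W=0, Y=0, X=0, U=0, Z=1, V=3) weight 1/324
  (W=0, Y=0, X=0, U=1, Z=1, V=1) weight 1/648
  (W=0, Y=0, X=0, U=1, Z=1, V=2) weight 1/648
  (W=0, Y=0, X=0, U=1, Z=1, V=3) weight 1/648
  (W=0, Y=0, X=1, U=0, Z=1, V=1) weight 1/324
  (W=0, Y=0, X=1, U=0, Z=1, V=2) weight 1/324
  (W=0, Y=1, X=0, U=0, Z=0, V=1) weight 1/324
  … 207 more
Group by Z:
  weight(Z=0) = 10/63
  weight(Z=1) = 43/126
Total weight = 10/63 + 43/126 = 1/2
P(Z=0 | obs) = 10/63 / 1/2 = 20/63
P(Z=1 | obs) = 43/126 / 1/2 = 43/63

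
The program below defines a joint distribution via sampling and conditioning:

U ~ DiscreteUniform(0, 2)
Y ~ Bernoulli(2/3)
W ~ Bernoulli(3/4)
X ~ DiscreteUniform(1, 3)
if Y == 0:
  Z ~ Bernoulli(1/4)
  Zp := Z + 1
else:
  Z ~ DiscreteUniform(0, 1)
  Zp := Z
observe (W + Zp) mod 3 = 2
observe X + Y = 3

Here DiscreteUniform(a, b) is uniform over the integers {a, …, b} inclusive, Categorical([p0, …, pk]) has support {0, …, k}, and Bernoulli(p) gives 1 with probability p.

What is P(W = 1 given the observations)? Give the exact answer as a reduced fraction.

Enumerate traces; 9 have nonzero weight after conditioning:
  (U=0, Y=0, W=0, X=3, Z=1) weight 1/432
  (U=0, Y=0, W=1, X=3, Z=0) weight 1/48
  (U=0, Y=1, W=1, X=2, Z=1) weight 1/36
  (U=1, Y=0, W=0, X=3, Z=1) weight 1/432
  (U=1, Y=0, W=1, X=3, Z=0) weight 1/48
  (U=1, Y=1, W=1, X=2, Z=1) weight 1/36
  (U=2, Y=0, W=0, X=3, Z=1) weight 1/432
  (U=2, Y=0, W=1, X=3, Z=0) weight 1/48
  … 1 more
Group by W:
  weight(W=0) = 1/144
  weight(W=1) = 7/48
Total weight = 1/144 + 7/48 = 11/72
P(W=0 | obs) = 1/144 / 11/72 = 1/22
P(W=1 | obs) = 7/48 / 11/72 = 21/22

P(W = 1 | obs) = 21/22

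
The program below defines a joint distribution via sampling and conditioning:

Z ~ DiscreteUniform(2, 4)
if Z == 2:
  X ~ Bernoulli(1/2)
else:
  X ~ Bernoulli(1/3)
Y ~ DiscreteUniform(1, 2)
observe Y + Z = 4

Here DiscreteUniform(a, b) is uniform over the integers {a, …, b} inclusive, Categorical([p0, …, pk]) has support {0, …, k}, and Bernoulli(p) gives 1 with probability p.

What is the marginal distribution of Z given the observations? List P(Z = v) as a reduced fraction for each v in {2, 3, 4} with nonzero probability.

P(Z=2) = 1/2, P(Z=3) = 1/2

Enumerate traces; 4 have nonzero weight after conditioning:
  (Z=2, X=0, Y=2) weight 1/12
  (Z=2, X=1, Y=2) weight 1/12
  (Z=3, X=0, Y=1) weight 1/9
  (Z=3, X=1, Y=1) weight 1/18
Group by Z:
  weight(Z=2) = 1/6
  weight(Z=3) = 1/6
Total weight = 1/6 + 1/6 = 1/3
P(Z=2 | obs) = 1/6 / 1/3 = 1/2
P(Z=3 | obs) = 1/6 / 1/3 = 1/2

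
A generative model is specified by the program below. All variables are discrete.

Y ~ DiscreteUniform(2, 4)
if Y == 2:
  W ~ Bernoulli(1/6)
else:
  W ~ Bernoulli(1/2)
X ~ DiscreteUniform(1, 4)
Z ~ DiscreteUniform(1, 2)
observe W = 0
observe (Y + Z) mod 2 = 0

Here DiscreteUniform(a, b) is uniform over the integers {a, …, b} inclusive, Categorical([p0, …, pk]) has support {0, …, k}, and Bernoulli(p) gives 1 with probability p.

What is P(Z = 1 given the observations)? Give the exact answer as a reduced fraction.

Enumerate traces; 12 have nonzero weight after conditioning:
  (Y=2, W=0, X=1, Z=2) weight 5/144
  (Y=2, W=0, X=2, Z=2) weight 5/144
  (Y=2, W=0, X=3, Z=2) weight 5/144
  (Y=2, W=0, X=4, Z=2) weight 5/144
  (Y=3, W=0, X=1, Z=1) weight 1/48
  (Y=3, W=0, X=2, Z=1) weight 1/48
  (Y=3, W=0, X=3, Z=1) weight 1/48
  (Y=3, W=0, X=4, Z=1) weight 1/48
  … 4 more
Group by Z:
  weight(Z=1) = 1/12
  weight(Z=2) = 2/9
Total weight = 1/12 + 2/9 = 11/36
P(Z=1 | obs) = 1/12 / 11/36 = 3/11
P(Z=2 | obs) = 2/9 / 11/36 = 8/11

P(Z = 1 | obs) = 3/11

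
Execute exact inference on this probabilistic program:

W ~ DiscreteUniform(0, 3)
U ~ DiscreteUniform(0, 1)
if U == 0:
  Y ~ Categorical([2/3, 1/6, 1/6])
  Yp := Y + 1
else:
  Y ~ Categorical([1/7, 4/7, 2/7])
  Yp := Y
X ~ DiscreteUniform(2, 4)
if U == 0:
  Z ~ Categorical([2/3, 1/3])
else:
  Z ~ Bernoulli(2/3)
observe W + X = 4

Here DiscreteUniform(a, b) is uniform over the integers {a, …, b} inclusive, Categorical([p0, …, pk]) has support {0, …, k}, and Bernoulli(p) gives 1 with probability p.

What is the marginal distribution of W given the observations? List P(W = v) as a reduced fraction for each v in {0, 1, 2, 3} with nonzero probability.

P(W=0) = 1/3, P(W=1) = 1/3, P(W=2) = 1/3

Enumerate traces; 36 have nonzero weight after conditioning:
  (W=0, U=0, Y=0, X=4, Z=0) weight 1/54
  (W=0, U=0, Y=0, X=4, Z=1) weight 1/108
  (W=0, U=0, Y=1, X=4, Z=0) weight 1/216
  (W=0, U=0, Y=1, X=4, Z=1) weight 1/432
  (W=0, U=0, Y=2, X=4, Z=0) weight 1/216
  (W=0, U=0, Y=2, X=4, Z=1) weight 1/432
  (W=0, U=1, Y=0, X=4, Z=0) weight 1/504
  (W=0, U=1, Y=0, X=4, Z=1) weight 1/252
  (W=1, U=0, Y=0, X=3, Z=0) weight 1/54
  (W=2, U=0, Y=0, X=2, Z=0) weight 1/54
  … 26 more
Group by W:
  weight(W=0) = 1/12
  weight(W=1) = 1/12
  weight(W=2) = 1/12
Total weight = 1/12 + 1/12 + 1/12 = 1/4
P(W=0 | obs) = 1/12 / 1/4 = 1/3
P(W=1 | obs) = 1/12 / 1/4 = 1/3
P(W=2 | obs) = 1/12 / 1/4 = 1/3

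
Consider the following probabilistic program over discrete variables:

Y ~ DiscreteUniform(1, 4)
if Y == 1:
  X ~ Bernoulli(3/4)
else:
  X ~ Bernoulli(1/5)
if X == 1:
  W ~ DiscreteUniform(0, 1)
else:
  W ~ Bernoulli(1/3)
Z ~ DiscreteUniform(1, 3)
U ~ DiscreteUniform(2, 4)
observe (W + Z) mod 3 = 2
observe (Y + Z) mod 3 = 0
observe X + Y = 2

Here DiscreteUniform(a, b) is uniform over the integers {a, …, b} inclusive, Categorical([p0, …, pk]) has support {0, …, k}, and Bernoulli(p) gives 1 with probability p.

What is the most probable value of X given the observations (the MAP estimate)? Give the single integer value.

argmax_v P(X = v | obs) = 1

Enumerate traces; 6 have nonzero weight after conditioning:
  (Y=1, X=1, W=0, Z=2, U=2) weight 1/96
  (Y=1, X=1, W=0, Z=2, U=3) weight 1/96
  (Y=1, X=1, W=0, Z=2, U=4) weight 1/96
  (Y=2, X=0, W=1, Z=1, U=2) weight 1/135
  (Y=2, X=0, W=1, Z=1, U=3) weight 1/135
  (Y=2, X=0, W=1, Z=1, U=4) weight 1/135
Group by X:
  weight(X=0) = 1/45
  weight(X=1) = 1/32
Total weight = 1/45 + 1/32 = 77/1440
P(X=0 | obs) = 1/45 / 77/1440 = 32/77
P(X=1 | obs) = 1/32 / 77/1440 = 45/77
argmax = 1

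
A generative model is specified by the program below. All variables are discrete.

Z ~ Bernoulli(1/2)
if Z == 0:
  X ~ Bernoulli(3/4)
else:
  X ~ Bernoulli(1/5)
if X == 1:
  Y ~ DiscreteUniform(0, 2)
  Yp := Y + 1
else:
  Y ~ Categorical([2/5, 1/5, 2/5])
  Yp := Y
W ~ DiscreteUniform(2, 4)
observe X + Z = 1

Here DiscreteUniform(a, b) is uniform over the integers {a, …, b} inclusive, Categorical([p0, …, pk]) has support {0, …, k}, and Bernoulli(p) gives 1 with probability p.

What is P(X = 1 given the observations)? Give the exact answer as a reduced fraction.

P(X = 1 | obs) = 15/31

Enumerate traces; 18 have nonzero weight after conditioning:
  (Z=0, X=1, Y=0, W=2) weight 1/24
  (Z=0, X=1, Y=0, W=3) weight 1/24
  (Z=0, X=1, Y=0, W=4) weight 1/24
  (Z=0, X=1, Y=1, W=2) weight 1/24
  (Z=0, X=1, Y=1, W=3) weight 1/24
  (Z=0, X=1, Y=1, W=4) weight 1/24
  (Z=0, X=1, Y=2, W=2) weight 1/24
  (Z=0, X=1, Y=2, W=3) weight 1/24
  (Z=1, X=0, Y=0, W=2) weight 4/75
  … 9 more
Group by X:
  weight(X=0) = 2/5
  weight(X=1) = 3/8
Total weight = 2/5 + 3/8 = 31/40
P(X=0 | obs) = 2/5 / 31/40 = 16/31
P(X=1 | obs) = 3/8 / 31/40 = 15/31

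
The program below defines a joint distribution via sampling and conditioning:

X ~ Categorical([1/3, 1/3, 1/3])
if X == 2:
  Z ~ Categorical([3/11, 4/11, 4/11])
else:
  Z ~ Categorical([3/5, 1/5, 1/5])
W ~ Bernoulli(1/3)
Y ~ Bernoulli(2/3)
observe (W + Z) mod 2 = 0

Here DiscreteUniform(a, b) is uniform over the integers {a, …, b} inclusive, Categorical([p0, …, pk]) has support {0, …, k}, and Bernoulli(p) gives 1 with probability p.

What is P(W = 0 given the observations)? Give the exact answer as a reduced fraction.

Enumerate traces; 18 have nonzero weight after conditioning:
  (X=0, Z=0, W=0, Y=0) weight 2/45
  (X=0, Z=0, W=0, Y=1) weight 4/45
  (X=0, Z=1, W=1, Y=0) weight 1/135
  (X=0, Z=1, W=1, Y=1) weight 2/135
  (X=0, Z=2, W=0, Y=0) weight 2/135
  (X=0, Z=2, W=0, Y=1) weight 4/135
  (X=1, Z=0, W=0, Y=0) weight 2/45
  (X=1, Z=0, W=0, Y=1) weight 4/45
  … 10 more
Group by W:
  weight(W=0) = 82/165
  weight(W=1) = 14/165
Total weight = 82/165 + 14/165 = 32/55
P(W=0 | obs) = 82/165 / 32/55 = 41/48
P(W=1 | obs) = 14/165 / 32/55 = 7/48

P(W = 0 | obs) = 41/48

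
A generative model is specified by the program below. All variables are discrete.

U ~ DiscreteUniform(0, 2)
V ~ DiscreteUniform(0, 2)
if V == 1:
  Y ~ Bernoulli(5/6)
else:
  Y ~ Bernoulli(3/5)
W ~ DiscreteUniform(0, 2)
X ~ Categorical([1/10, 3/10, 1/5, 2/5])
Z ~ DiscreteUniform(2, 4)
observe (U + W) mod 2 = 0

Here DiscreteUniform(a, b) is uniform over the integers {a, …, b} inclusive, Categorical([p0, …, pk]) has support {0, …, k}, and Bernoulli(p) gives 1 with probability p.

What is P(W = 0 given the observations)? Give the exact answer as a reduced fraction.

P(W = 0 | obs) = 2/5

Enumerate traces; 360 have nonzero weight after conditioning:
  (U=0, V=0, Y=0, W=0, X=0, Z=2) weight 1/2025
  (U=0, V=0, Y=0, W=0, X=0, Z=3) weight 1/2025
  (U=0, V=0, Y=0, W=0, X=0, Z=4) weight 1/2025
  (U=0, V=0, Y=0, W=0, X=1, Z=2) weight 1/675
  (U=0, V=0, Y=0, W=0, X=1, Z=3) weight 1/675
  (U=0, V=0, Y=0, W=0, X=1, Z=4) weight 1/675
  (U=0, V=0, Y=0, W=0, X=2, Z=2) weight 2/2025
  (U=0, V=0, Y=0, W=0, X=2, Z=3) weight 2/2025
  (U=0, V=0, Y=0, W=2, X=0, Z=2) weight 1/2025
  (U=1, V=0, Y=0, W=1, X=0, Z=2) weight 1/2025
  … 350 more
Group by W:
  weight(W=0) = 2/9
  weight(W=1) = 1/9
  weight(W=2) = 2/9
Total weight = 2/9 + 1/9 + 2/9 = 5/9
P(W=0 | obs) = 2/9 / 5/9 = 2/5
P(W=1 | obs) = 1/9 / 5/9 = 1/5
P(W=2 | obs) = 2/9 / 5/9 = 2/5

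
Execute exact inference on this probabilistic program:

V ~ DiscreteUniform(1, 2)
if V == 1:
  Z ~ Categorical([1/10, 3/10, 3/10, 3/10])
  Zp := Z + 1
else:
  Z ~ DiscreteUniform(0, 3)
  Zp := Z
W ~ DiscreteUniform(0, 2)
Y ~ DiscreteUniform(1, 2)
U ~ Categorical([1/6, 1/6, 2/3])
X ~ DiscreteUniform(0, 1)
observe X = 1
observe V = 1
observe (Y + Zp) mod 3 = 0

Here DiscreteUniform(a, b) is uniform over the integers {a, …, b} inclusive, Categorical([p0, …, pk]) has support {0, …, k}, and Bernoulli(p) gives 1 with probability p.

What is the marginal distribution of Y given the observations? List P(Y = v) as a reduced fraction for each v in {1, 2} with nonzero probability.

P(Y=1) = 3/7, P(Y=2) = 4/7

Enumerate traces; 27 have nonzero weight after conditioning:
  (V=1, Z=0, W=0, Y=2, U=0, X=1) weight 1/1440
  (V=1, Z=0, W=0, Y=2, U=1, X=1) weight 1/1440
  (V=1, Z=0, W=0, Y=2, U=2, X=1) weight 1/360
  (V=1, Z=0, W=1, Y=2, U=0, X=1) weight 1/1440
  (V=1, Z=0, W=1, Y=2, U=1, X=1) weight 1/1440
  (V=1, Z=0, W=1, Y=2, U=2, X=1) weight 1/360
  (V=1, Z=0, W=2, Y=2, U=0, X=1) weight 1/1440
  (V=1, Z=0, W=2, Y=2, U=1, X=1) weight 1/1440
  (V=1, Z=1, W=0, Y=1, U=0, X=1) weight 1/480
  … 18 more
Group by Y:
  weight(Y=1) = 3/80
  weight(Y=2) = 1/20
Total weight = 3/80 + 1/20 = 7/80
P(Y=1 | obs) = 3/80 / 7/80 = 3/7
P(Y=2 | obs) = 1/20 / 7/80 = 4/7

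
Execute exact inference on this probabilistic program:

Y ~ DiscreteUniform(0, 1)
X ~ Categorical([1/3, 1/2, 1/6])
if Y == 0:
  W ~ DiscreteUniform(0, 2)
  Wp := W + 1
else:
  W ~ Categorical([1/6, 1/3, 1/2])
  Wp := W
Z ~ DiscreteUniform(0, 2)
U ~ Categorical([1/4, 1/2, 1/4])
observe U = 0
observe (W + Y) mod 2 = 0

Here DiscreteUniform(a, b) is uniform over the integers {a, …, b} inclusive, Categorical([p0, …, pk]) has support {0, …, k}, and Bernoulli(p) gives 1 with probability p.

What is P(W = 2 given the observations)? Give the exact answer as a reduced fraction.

Enumerate traces; 27 have nonzero weight after conditioning:
  (Y=0, X=0, W=0, Z=0, U=0) weight 1/216
  (Y=0, X=0, W=0, Z=1, U=0) weight 1/216
  (Y=0, X=0, W=0, Z=2, U=0) weight 1/216
  (Y=0, X=0, W=2, Z=0, U=0) weight 1/216
  (Y=0, X=0, W=2, Z=1, U=0) weight 1/216
  (Y=0, X=0, W=2, Z=2, U=0) weight 1/216
  (Y=0, X=1, W=0, Z=0, U=0) weight 1/144
  (Y=0, X=1, W=0, Z=1, U=0) weight 1/144
  (Y=1, X=0, W=1, Z=0, U=0) weight 1/216
  … 18 more
Group by W:
  weight(W=0) = 1/24
  weight(W=1) = 1/24
  weight(W=2) = 1/24
Total weight = 1/24 + 1/24 + 1/24 = 1/8
P(W=0 | obs) = 1/24 / 1/8 = 1/3
P(W=1 | obs) = 1/24 / 1/8 = 1/3
P(W=2 | obs) = 1/24 / 1/8 = 1/3

P(W = 2 | obs) = 1/3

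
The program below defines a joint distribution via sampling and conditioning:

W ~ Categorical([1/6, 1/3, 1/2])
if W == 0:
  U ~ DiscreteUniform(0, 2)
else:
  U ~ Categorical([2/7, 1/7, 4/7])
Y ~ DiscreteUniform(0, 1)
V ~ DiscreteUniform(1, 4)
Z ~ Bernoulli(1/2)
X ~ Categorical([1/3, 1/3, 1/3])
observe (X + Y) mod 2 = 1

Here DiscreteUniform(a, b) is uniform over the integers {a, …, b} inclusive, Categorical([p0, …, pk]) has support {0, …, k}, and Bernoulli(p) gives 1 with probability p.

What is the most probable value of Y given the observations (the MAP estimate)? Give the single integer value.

argmax_v P(Y = v | obs) = 1

Enumerate traces; 216 have nonzero weight after conditioning:
  (W=0, U=0, Y=0, V=1, Z=0, X=1) weight 1/864
  (W=0, U=0, Y=0, V=1, Z=1, X=1) weight 1/864
  (W=0, U=0, Y=0, V=2, Z=0, X=1) weight 1/864
  (W=0, U=0, Y=0, V=2, Z=1, X=1) weight 1/864
  (W=0, U=0, Y=0, V=3, Z=0, X=1) weight 1/864
  (W=0, U=0, Y=0, V=3, Z=1, X=1) weight 1/864
  (W=0, U=0, Y=0, V=4, Z=0, X=1) weight 1/864
  (W=0, U=0, Y=0, V=4, Z=1, X=1) weight 1/864
  (W=0, U=0, Y=1, V=1, Z=0, X=0) weight 1/864
  … 207 more
Group by Y:
  weight(Y=0) = 1/6
  weight(Y=1) = 1/3
Total weight = 1/6 + 1/3 = 1/2
P(Y=0 | obs) = 1/6 / 1/2 = 1/3
P(Y=1 | obs) = 1/3 / 1/2 = 2/3
argmax = 1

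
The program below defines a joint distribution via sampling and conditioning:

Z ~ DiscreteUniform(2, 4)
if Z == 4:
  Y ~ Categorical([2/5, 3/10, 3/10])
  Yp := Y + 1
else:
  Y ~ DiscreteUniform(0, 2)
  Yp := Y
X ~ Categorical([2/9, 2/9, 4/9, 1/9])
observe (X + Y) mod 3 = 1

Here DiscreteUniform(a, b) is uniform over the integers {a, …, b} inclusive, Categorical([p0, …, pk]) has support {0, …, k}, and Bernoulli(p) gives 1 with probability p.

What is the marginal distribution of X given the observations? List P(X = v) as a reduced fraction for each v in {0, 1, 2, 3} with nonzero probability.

P(X=0) = 58/267, P(X=1) = 64/267, P(X=2) = 116/267, P(X=3) = 29/267

Enumerate traces; 12 have nonzero weight after conditioning:
  (Z=2, Y=0, X=1) weight 2/81
  (Z=2, Y=1, X=0) weight 2/81
  (Z=2, Y=1, X=3) weight 1/81
  (Z=2, Y=2, X=2) weight 4/81
  (Z=3, Y=0, X=1) weight 2/81
  (Z=3, Y=1, X=0) weight 2/81
  (Z=3, Y=1, X=3) weight 1/81
  (Z=3, Y=2, X=2) weight 4/81
  … 4 more
Group by X:
  weight(X=0) = 29/405
  weight(X=1) = 32/405
  weight(X=2) = 58/405
  weight(X=3) = 29/810
Total weight = 29/405 + 32/405 + 58/405 + 29/810 = 89/270
P(X=0 | obs) = 29/405 / 89/270 = 58/267
P(X=1 | obs) = 32/405 / 89/270 = 64/267
P(X=2 | obs) = 58/405 / 89/270 = 116/267
P(X=3 | obs) = 29/810 / 89/270 = 29/267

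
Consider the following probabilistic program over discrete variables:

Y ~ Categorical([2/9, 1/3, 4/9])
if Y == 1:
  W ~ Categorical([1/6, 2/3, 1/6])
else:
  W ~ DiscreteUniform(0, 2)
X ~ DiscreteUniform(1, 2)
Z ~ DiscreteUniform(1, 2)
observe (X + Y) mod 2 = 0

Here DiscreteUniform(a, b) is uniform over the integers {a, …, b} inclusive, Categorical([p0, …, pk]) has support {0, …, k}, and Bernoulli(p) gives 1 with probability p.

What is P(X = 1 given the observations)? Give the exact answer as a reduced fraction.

Enumerate traces; 18 have nonzero weight after conditioning:
  (Y=0, W=0, X=2, Z=1) weight 1/54
  (Y=0, W=0, X=2, Z=2) weight 1/54
  (Y=0, W=1, X=2, Z=1) weight 1/54
  (Y=0, W=1, X=2, Z=2) weight 1/54
  (Y=0, W=2, X=2, Z=1) weight 1/54
  (Y=0, W=2, X=2, Z=2) weight 1/54
  (Y=1, W=0, X=1, Z=1) weight 1/72
  (Y=1, W=0, X=1, Z=2) weight 1/72
  … 10 more
Group by X:
  weight(X=1) = 1/6
  weight(X=2) = 1/3
Total weight = 1/6 + 1/3 = 1/2
P(X=1 | obs) = 1/6 / 1/2 = 1/3
P(X=2 | obs) = 1/3 / 1/2 = 2/3

P(X = 1 | obs) = 1/3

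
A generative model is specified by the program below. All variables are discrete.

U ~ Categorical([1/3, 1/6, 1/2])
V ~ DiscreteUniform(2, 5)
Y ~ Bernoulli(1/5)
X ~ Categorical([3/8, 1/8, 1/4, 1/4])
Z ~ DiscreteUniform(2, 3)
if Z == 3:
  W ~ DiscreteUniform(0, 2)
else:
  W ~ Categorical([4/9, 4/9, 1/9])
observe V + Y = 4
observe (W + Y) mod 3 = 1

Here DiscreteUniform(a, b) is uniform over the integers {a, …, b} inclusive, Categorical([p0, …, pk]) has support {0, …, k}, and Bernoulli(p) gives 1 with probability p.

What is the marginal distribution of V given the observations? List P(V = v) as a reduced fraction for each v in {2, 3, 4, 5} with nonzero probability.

Enumerate traces; 48 have nonzero weight after conditioning:
  (U=0, V=3, Y=1, X=0, Z=2, W=0) weight 1/720
  (U=0, V=3, Y=1, X=0, Z=3, W=0) weight 1/960
  (U=0, V=3, Y=1, X=1, Z=2, W=0) weight 1/2160
  (U=0, V=3, Y=1, X=1, Z=3, W=0) weight 1/2880
  (U=0, V=3, Y=1, X=2, Z=2, W=0) weight 1/1080
  (U=0, V=3, Y=1, X=2, Z=3, W=0) weight 1/1440
  (U=0, V=3, Y=1, X=3, Z=2, W=0) weight 1/1080
  (U=0, V=3, Y=1, X=3, Z=3, W=0) weight 1/1440
  (U=0, V=4, Y=0, X=0, Z=2, W=1) weight 1/180
  … 39 more
Group by V:
  weight(V=3) = 7/360
  weight(V=4) = 7/90
Total weight = 7/360 + 7/90 = 7/72
P(V=3 | obs) = 7/360 / 7/72 = 1/5
P(V=4 | obs) = 7/90 / 7/72 = 4/5

P(V=3) = 1/5, P(V=4) = 4/5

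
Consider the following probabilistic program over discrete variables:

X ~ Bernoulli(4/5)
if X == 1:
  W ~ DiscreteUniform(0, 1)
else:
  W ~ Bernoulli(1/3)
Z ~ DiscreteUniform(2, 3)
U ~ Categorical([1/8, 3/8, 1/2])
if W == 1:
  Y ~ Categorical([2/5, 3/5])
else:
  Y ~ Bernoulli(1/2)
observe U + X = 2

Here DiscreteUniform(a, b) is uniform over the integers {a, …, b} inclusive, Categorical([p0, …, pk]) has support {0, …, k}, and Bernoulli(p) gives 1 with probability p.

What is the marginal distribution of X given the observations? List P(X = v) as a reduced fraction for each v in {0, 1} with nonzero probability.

Enumerate traces; 16 have nonzero weight after conditioning:
  (X=0, W=0, Z=2, U=2, Y=0) weight 1/60
  (X=0, W=0, Z=2, U=2, Y=1) weight 1/60
  (X=0, W=0, Z=3, U=2, Y=0) weight 1/60
  (X=0, W=0, Z=3, U=2, Y=1) weight 1/60
  (X=0, W=1, Z=2, U=2, Y=0) weight 1/150
  (X=0, W=1, Z=2, U=2, Y=1) weight 1/100
  (X=0, W=1, Z=3, U=2, Y=0) weight 1/150
  (X=0, W=1, Z=3, U=2, Y=1) weight 1/100
  (X=1, W=0, Z=2, U=1, Y=0) weight 3/80
  … 7 more
Group by X:
  weight(X=0) = 1/10
  weight(X=1) = 3/10
Total weight = 1/10 + 3/10 = 2/5
P(X=0 | obs) = 1/10 / 2/5 = 1/4
P(X=1 | obs) = 3/10 / 2/5 = 3/4

P(X=0) = 1/4, P(X=1) = 3/4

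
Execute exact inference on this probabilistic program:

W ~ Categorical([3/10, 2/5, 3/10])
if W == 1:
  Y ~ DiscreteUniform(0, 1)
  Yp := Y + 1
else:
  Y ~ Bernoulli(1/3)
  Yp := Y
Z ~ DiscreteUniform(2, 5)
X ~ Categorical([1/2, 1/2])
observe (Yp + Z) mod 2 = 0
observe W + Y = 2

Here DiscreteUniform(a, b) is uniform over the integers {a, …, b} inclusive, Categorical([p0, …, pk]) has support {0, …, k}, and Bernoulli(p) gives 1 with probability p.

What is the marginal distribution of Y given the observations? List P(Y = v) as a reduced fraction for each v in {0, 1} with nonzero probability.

P(Y=0) = 1/2, P(Y=1) = 1/2

Enumerate traces; 8 have nonzero weight after conditioning:
  (W=1, Y=1, Z=2, X=0) weight 1/40
  (W=1, Y=1, Z=2, X=1) weight 1/40
  (W=1, Y=1, Z=4, X=0) weight 1/40
  (W=1, Y=1, Z=4, X=1) weight 1/40
  (W=2, Y=0, Z=2, X=0) weight 1/40
  (W=2, Y=0, Z=2, X=1) weight 1/40
  (W=2, Y=0, Z=4, X=0) weight 1/40
  (W=2, Y=0, Z=4, X=1) weight 1/40
Group by Y:
  weight(Y=0) = 1/10
  weight(Y=1) = 1/10
Total weight = 1/10 + 1/10 = 1/5
P(Y=0 | obs) = 1/10 / 1/5 = 1/2
P(Y=1 | obs) = 1/10 / 1/5 = 1/2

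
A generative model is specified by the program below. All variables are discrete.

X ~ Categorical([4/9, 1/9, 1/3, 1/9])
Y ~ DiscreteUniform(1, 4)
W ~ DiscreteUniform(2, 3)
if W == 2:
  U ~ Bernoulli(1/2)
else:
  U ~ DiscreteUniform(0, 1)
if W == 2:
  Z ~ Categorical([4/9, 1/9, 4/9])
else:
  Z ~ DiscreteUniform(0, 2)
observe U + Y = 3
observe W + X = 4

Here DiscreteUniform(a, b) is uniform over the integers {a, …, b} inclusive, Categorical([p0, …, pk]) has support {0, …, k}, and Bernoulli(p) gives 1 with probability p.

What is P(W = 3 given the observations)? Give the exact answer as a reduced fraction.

Enumerate traces; 12 have nonzero weight after conditioning:
  (X=1, Y=2, W=3, U=1, Z=0) weight 1/432
  (X=1, Y=2, W=3, U=1, Z=1) weight 1/432
  (X=1, Y=2, W=3, U=1, Z=2) weight 1/432
  (X=1, Y=3, W=3, U=0, Z=0) weight 1/432
  (X=1, Y=3, W=3, U=0, Z=1) weight 1/432
  (X=1, Y=3, W=3, U=0, Z=2) weight 1/432
  (X=2, Y=2, W=2, U=1, Z=0) weight 1/108
  (X=2, Y=2, W=2, U=1, Z=1) weight 1/432
  … 4 more
Group by W:
  weight(W=2) = 1/24
  weight(W=3) = 1/72
Total weight = 1/24 + 1/72 = 1/18
P(W=2 | obs) = 1/24 / 1/18 = 3/4
P(W=3 | obs) = 1/72 / 1/18 = 1/4

P(W = 3 | obs) = 1/4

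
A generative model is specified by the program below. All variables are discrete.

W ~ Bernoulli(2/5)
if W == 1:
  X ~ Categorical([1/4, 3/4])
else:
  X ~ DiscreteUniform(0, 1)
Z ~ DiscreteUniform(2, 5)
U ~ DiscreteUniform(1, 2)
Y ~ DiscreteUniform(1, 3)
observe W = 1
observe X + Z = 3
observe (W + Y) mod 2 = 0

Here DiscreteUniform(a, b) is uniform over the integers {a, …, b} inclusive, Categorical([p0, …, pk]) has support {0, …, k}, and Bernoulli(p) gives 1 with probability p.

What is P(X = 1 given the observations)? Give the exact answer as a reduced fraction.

Enumerate traces; 8 have nonzero weight after conditioning:
  (W=1, X=0, Z=3, U=1, Y=1) weight 1/240
  (W=1, X=0, Z=3, U=1, Y=3) weight 1/240
  (W=1, X=0, Z=3, U=2, Y=1) weight 1/240
  (W=1, X=0, Z=3, U=2, Y=3) weight 1/240
  (W=1, X=1, Z=2, U=1, Y=1) weight 1/80
  (W=1, X=1, Z=2, U=1, Y=3) weight 1/80
  (W=1, X=1, Z=2, U=2, Y=1) weight 1/80
  (W=1, X=1, Z=2, U=2, Y=3) weight 1/80
Group by X:
  weight(X=0) = 1/60
  weight(X=1) = 1/20
Total weight = 1/60 + 1/20 = 1/15
P(X=0 | obs) = 1/60 / 1/15 = 1/4
P(X=1 | obs) = 1/20 / 1/15 = 3/4

P(X = 1 | obs) = 3/4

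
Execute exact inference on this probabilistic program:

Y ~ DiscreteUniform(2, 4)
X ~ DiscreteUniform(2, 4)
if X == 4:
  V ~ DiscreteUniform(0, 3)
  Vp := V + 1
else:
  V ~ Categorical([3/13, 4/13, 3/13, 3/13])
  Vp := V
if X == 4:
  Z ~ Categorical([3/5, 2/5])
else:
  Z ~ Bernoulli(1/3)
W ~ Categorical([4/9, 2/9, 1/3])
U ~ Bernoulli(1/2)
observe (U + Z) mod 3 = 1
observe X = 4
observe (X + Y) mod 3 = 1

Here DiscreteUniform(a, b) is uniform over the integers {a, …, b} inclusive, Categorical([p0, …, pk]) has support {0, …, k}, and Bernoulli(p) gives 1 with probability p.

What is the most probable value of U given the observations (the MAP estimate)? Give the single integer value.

argmax_v P(U = v | obs) = 1

Enumerate traces; 24 have nonzero weight after conditioning:
  (Y=3, X=4, V=0, Z=0, W=0, U=1) weight 1/270
  (Y=3, X=4, V=0, Z=0, W=1, U=1) weight 1/540
  (Y=3, X=4, V=0, Z=0, W=2, U=1) weight 1/360
  (Y=3, X=4, V=0, Z=1, W=0, U=0) weight 1/405
  (Y=3, X=4, V=0, Z=1, W=1, U=0) weight 1/810
  (Y=3, X=4, V=0, Z=1, W=2, U=0) weight 1/540
  (Y=3, X=4, V=1, Z=0, W=0, U=1) weight 1/270
  (Y=3, X=4, V=1, Z=0, W=1, U=1) weight 1/540
  … 16 more
Group by U:
  weight(U=0) = 1/45
  weight(U=1) = 1/30
Total weight = 1/45 + 1/30 = 1/18
P(U=0 | obs) = 1/45 / 1/18 = 2/5
P(U=1 | obs) = 1/30 / 1/18 = 3/5
argmax = 1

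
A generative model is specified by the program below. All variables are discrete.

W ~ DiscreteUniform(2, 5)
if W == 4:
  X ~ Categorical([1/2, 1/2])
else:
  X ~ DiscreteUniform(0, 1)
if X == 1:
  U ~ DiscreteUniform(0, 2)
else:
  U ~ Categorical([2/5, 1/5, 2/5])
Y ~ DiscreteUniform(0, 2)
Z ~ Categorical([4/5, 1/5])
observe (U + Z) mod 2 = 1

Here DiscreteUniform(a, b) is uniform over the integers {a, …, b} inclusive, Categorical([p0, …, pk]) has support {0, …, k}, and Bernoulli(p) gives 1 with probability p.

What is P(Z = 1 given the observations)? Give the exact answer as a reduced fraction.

P(Z = 1 | obs) = 11/27

Enumerate traces; 72 have nonzero weight after conditioning:
  (W=2, X=0, U=0, Y=0, Z=1) weight 1/300
  (W=2, X=0, U=0, Y=1, Z=1) weight 1/300
  (W=2, X=0, U=0, Y=2, Z=1) weight 1/300
  (W=2, X=0, U=1, Y=0, Z=0) weight 1/150
  (W=2, X=0, U=1, Y=1, Z=0) weight 1/150
  (W=2, X=0, U=1, Y=2, Z=0) weight 1/150
  (W=2, X=0, U=2, Y=0, Z=1) weight 1/300
  (W=2, X=0, U=2, Y=1, Z=1) weight 1/300
  … 64 more
Group by Z:
  weight(Z=0) = 16/75
  weight(Z=1) = 11/75
Total weight = 16/75 + 11/75 = 9/25
P(Z=0 | obs) = 16/75 / 9/25 = 16/27
P(Z=1 | obs) = 11/75 / 9/25 = 11/27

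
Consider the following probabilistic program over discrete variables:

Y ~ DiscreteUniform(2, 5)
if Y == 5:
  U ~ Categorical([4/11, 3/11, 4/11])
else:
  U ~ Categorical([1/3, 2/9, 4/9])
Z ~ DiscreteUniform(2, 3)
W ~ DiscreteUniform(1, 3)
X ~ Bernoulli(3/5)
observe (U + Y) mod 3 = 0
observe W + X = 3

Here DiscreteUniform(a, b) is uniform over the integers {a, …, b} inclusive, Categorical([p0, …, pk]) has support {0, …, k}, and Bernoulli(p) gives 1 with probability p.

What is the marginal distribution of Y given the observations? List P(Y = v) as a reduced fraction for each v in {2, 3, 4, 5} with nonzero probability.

P(Y=2) = 11/63, P(Y=3) = 11/42, P(Y=4) = 22/63, P(Y=5) = 3/14

Enumerate traces; 16 have nonzero weight after conditioning:
  (Y=2, U=1, Z=2, W=2, X=1) weight 1/180
  (Y=2, U=1, Z=2, W=3, X=0) weight 1/270
  (Y=2, U=1, Z=3, W=2, X=1) weight 1/180
  (Y=2, U=1, Z=3, W=3, X=0) weight 1/270
  (Y=3, U=0, Z=2, W=2, X=1) weight 1/120
  (Y=3, U=0, Z=2, W=3, X=0) weight 1/180
  (Y=3, U=0, Z=3, W=2, X=1) weight 1/120
  (Y=3, U=0, Z=3, W=3, X=0) weight 1/180
  (Y=4, U=2, Z=2, W=2, X=1) weight 1/90
  (Y=5, U=1, Z=2, W=2, X=1) weight 3/440
  … 6 more
Group by Y:
  weight(Y=2) = 1/54
  weight(Y=3) = 1/36
  weight(Y=4) = 1/27
  weight(Y=5) = 1/44
Total weight = 1/54 + 1/36 + 1/27 + 1/44 = 7/66
P(Y=2 | obs) = 1/54 / 7/66 = 11/63
P(Y=3 | obs) = 1/36 / 7/66 = 11/42
P(Y=4 | obs) = 1/27 / 7/66 = 22/63
P(Y=5 | obs) = 1/44 / 7/66 = 3/14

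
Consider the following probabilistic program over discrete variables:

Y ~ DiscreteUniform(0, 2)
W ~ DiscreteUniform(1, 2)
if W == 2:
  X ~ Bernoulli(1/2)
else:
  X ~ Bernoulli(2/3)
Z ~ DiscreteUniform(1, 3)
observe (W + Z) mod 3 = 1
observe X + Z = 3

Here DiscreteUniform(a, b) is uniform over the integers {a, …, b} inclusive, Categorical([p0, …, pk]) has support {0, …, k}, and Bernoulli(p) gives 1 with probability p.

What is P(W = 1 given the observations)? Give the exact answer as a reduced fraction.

Enumerate traces; 6 have nonzero weight after conditioning:
  (Y=0, W=1, X=0, Z=3) weight 1/54
  (Y=0, W=2, X=1, Z=2) weight 1/36
  (Y=1, W=1, X=0, Z=3) weight 1/54
  (Y=1, W=2, X=1, Z=2) weight 1/36
  (Y=2, W=1, X=0, Z=3) weight 1/54
  (Y=2, W=2, X=1, Z=2) weight 1/36
Group by W:
  weight(W=1) = 1/18
  weight(W=2) = 1/12
Total weight = 1/18 + 1/12 = 5/36
P(W=1 | obs) = 1/18 / 5/36 = 2/5
P(W=2 | obs) = 1/12 / 5/36 = 3/5

P(W = 1 | obs) = 2/5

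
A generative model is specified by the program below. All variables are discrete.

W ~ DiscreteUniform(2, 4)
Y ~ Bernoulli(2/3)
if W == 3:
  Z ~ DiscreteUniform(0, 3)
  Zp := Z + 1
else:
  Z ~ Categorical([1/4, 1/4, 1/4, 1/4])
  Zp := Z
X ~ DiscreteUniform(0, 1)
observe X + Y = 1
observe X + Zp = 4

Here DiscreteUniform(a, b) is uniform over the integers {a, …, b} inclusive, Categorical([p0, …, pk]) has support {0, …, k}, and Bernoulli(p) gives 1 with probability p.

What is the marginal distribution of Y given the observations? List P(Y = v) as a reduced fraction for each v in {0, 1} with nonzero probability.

Enumerate traces; 4 have nonzero weight after conditioning:
  (W=2, Y=0, Z=3, X=1) weight 1/72
  (W=3, Y=0, Z=2, X=1) weight 1/72
  (W=3, Y=1, Z=3, X=0) weight 1/36
  (W=4, Y=0, Z=3, X=1) weight 1/72
Group by Y:
  weight(Y=0) = 1/24
  weight(Y=1) = 1/36
Total weight = 1/24 + 1/36 = 5/72
P(Y=0 | obs) = 1/24 / 5/72 = 3/5
P(Y=1 | obs) = 1/36 / 5/72 = 2/5

P(Y=0) = 3/5, P(Y=1) = 2/5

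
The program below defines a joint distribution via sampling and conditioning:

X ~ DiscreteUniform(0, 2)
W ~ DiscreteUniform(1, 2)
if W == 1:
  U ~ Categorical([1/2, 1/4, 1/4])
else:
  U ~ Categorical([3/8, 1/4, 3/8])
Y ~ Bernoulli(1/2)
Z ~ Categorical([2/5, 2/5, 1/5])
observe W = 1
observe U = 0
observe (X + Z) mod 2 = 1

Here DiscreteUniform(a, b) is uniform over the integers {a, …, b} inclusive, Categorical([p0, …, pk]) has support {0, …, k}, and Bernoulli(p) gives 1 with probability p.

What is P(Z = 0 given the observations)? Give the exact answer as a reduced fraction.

Enumerate traces; 8 have nonzero weight after conditioning:
  (X=0, W=1, U=0, Y=0, Z=1) weight 1/60
  (X=0, W=1, U=0, Y=1, Z=1) weight 1/60
  (X=1, W=1, U=0, Y=0, Z=0) weight 1/60
  (X=1, W=1, U=0, Y=0, Z=2) weight 1/120
  (X=1, W=1, U=0, Y=1, Z=0) weight 1/60
  (X=1, W=1, U=0, Y=1, Z=2) weight 1/120
  (X=2, W=1, U=0, Y=0, Z=1) weight 1/60
  (X=2, W=1, U=0, Y=1, Z=1) weight 1/60
Group by Z:
  weight(Z=0) = 1/30
  weight(Z=1) = 1/15
  weight(Z=2) = 1/60
Total weight = 1/30 + 1/15 + 1/60 = 7/60
P(Z=0 | obs) = 1/30 / 7/60 = 2/7
P(Z=1 | obs) = 1/15 / 7/60 = 4/7
P(Z=2 | obs) = 1/60 / 7/60 = 1/7

P(Z = 0 | obs) = 2/7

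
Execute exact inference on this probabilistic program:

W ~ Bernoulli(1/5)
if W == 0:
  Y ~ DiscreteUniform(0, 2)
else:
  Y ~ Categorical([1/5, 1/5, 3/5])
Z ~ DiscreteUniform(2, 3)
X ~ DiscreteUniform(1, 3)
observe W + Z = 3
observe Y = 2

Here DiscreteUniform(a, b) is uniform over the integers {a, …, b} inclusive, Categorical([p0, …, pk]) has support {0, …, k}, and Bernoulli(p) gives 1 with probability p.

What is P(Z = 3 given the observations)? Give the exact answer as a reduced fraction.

Enumerate traces; 6 have nonzero weight after conditioning:
  (W=0, Y=2, Z=3, X=1) weight 2/45
  (W=0, Y=2, Z=3, X=2) weight 2/45
  (W=0, Y=2, Z=3, X=3) weight 2/45
  (W=1, Y=2, Z=2, X=1) weight 1/50
  (W=1, Y=2, Z=2, X=2) weight 1/50
  (W=1, Y=2, Z=2, X=3) weight 1/50
Group by Z:
  weight(Z=2) = 3/50
  weight(Z=3) = 2/15
Total weight = 3/50 + 2/15 = 29/150
P(Z=2 | obs) = 3/50 / 29/150 = 9/29
P(Z=3 | obs) = 2/15 / 29/150 = 20/29

P(Z = 3 | obs) = 20/29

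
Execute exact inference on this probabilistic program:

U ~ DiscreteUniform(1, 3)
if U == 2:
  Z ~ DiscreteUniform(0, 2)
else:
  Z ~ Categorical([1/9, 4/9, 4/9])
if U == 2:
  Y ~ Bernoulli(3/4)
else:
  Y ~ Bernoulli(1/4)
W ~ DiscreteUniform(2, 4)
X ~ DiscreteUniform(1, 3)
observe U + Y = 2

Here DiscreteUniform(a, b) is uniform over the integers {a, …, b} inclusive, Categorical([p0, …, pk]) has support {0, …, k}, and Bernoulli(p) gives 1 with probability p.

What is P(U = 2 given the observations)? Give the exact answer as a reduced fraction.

Enumerate traces; 54 have nonzero weight after conditioning:
  (U=1, Z=0, Y=1, W=2, X=1) weight 1/972
  (U=1, Z=0, Y=1, W=2, X=2) weight 1/972
  (U=1, Z=0, Y=1, W=2, X=3) weight 1/972
  (U=1, Z=0, Y=1, W=3, X=1) weight 1/972
  (U=1, Z=0, Y=1, W=3, X=2) weight 1/972
  (U=1, Z=0, Y=1, W=3, X=3) weight 1/972
  (U=1, Z=0, Y=1, W=4, X=1) weight 1/972
  (U=1, Z=0, Y=1, W=4, X=2) weight 1/972
  (U=2, Z=0, Y=0, W=2, X=1) weight 1/324
  … 45 more
Group by U:
  weight(U=1) = 1/12
  weight(U=2) = 1/12
Total weight = 1/12 + 1/12 = 1/6
P(U=1 | obs) = 1/12 / 1/6 = 1/2
P(U=2 | obs) = 1/12 / 1/6 = 1/2

P(U = 2 | obs) = 1/2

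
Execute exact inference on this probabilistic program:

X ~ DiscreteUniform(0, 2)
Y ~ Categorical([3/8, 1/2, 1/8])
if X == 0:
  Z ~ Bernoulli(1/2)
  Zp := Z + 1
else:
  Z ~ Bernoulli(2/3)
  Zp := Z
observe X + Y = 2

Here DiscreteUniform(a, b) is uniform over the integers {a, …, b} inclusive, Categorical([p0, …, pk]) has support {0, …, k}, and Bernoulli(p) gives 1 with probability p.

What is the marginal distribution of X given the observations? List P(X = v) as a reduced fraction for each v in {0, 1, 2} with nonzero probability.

P(X=0) = 1/8, P(X=1) = 1/2, P(X=2) = 3/8

Enumerate traces; 6 have nonzero weight after conditioning:
  (X=0, Y=2, Z=0) weight 1/48
  (X=0, Y=2, Z=1) weight 1/48
  (X=1, Y=1, Z=0) weight 1/18
  (X=1, Y=1, Z=1) weight 1/9
  (X=2, Y=0, Z=0) weight 1/24
  (X=2, Y=0, Z=1) weight 1/12
Group by X:
  weight(X=0) = 1/24
  weight(X=1) = 1/6
  weight(X=2) = 1/8
Total weight = 1/24 + 1/6 + 1/8 = 1/3
P(X=0 | obs) = 1/24 / 1/3 = 1/8
P(X=1 | obs) = 1/6 / 1/3 = 1/2
P(X=2 | obs) = 1/8 / 1/3 = 3/8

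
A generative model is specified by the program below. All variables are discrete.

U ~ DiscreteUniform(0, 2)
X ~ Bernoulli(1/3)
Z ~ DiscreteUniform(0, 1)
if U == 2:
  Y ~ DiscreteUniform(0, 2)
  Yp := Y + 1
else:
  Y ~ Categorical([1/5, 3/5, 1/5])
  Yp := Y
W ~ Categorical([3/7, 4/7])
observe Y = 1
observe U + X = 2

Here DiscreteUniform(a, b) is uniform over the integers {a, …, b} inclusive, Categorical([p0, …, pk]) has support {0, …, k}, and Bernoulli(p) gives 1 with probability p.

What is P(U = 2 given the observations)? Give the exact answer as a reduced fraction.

P(U = 2 | obs) = 10/19

Enumerate traces; 8 have nonzero weight after conditioning:
  (U=1, X=1, Z=0, Y=1, W=0) weight 1/70
  (U=1, X=1, Z=0, Y=1, W=1) weight 2/105
  (U=1, X=1, Z=1, Y=1, W=0) weight 1/70
  (U=1, X=1, Z=1, Y=1, W=1) weight 2/105
  (U=2, X=0, Z=0, Y=1, W=0) weight 1/63
  (U=2, X=0, Z=0, Y=1, W=1) weight 4/189
  (U=2, X=0, Z=1, Y=1, W=0) weight 1/63
  (U=2, X=0, Z=1, Y=1, W=1) weight 4/189
Group by U:
  weight(U=1) = 1/15
  weight(U=2) = 2/27
Total weight = 1/15 + 2/27 = 19/135
P(U=1 | obs) = 1/15 / 19/135 = 9/19
P(U=2 | obs) = 2/27 / 19/135 = 10/19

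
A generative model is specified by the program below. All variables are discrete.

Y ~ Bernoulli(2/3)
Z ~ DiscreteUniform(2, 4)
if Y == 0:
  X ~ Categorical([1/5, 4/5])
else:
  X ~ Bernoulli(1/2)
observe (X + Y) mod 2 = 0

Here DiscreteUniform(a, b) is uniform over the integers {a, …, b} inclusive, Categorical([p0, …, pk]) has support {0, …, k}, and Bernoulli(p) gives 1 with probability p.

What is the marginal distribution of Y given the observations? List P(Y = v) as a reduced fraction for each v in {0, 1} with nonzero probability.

P(Y=0) = 1/6, P(Y=1) = 5/6

Enumerate traces; 6 have nonzero weight after conditioning:
  (Y=0, Z=2, X=0) weight 1/45
  (Y=0, Z=3, X=0) weight 1/45
  (Y=0, Z=4, X=0) weight 1/45
  (Y=1, Z=2, X=1) weight 1/9
  (Y=1, Z=3, X=1) weight 1/9
  (Y=1, Z=4, X=1) weight 1/9
Group by Y:
  weight(Y=0) = 1/15
  weight(Y=1) = 1/3
Total weight = 1/15 + 1/3 = 2/5
P(Y=0 | obs) = 1/15 / 2/5 = 1/6
P(Y=1 | obs) = 1/3 / 2/5 = 5/6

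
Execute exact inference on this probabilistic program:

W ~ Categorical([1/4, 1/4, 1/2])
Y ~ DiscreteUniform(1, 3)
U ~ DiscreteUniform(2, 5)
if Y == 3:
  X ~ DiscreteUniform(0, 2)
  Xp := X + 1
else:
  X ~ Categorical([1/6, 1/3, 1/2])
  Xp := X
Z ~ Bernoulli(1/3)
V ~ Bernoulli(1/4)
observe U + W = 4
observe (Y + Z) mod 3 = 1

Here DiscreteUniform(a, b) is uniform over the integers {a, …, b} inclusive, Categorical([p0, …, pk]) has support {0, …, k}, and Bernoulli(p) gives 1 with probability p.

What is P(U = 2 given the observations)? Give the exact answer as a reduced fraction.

Enumerate traces; 36 have nonzero weight after conditioning:
  (W=0, Y=1, U=4, X=0, Z=0, V=0) weight 1/576
  (W=0, Y=1, U=4, X=0, Z=0, V=1) weight 1/1728
  (W=0, Y=1, U=4, X=1, Z=0, V=0) weight 1/288
  (W=0, Y=1, U=4, X=1, Z=0, V=1) weight 1/864
  (W=0, Y=1, U=4, X=2, Z=0, V=0) weight 1/192
  (W=0, Y=1, U=4, X=2, Z=0, V=1) weight 1/576
  (W=0, Y=3, U=4, X=0, Z=1, V=0) weight 1/576
  (W=0, Y=3, U=4, X=0, Z=1, V=1) weight 1/1728
  (W=1, Y=1, U=3, X=0, Z=0, V=0) weight 1/576
  (W=2, Y=1, U=2, X=0, Z=0, V=0) weight 1/288
  … 26 more
Group by U:
  weight(U=2) = 1/24
  weight(U=3) = 1/48
  weight(U=4) = 1/48
Total weight = 1/24 + 1/48 + 1/48 = 1/12
P(U=2 | obs) = 1/24 / 1/12 = 1/2
P(U=3 | obs) = 1/48 / 1/12 = 1/4
P(U=4 | obs) = 1/48 / 1/12 = 1/4

P(U = 2 | obs) = 1/2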